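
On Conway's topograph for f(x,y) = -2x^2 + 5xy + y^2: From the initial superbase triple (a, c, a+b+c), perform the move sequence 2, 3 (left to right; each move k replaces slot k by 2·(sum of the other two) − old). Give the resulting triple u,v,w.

start (-2,1,4) = (f(1,0),f(0,1),f(1,1))
replace slot 2: 2·((-2)+4) − 1 = 3 → (-2,3,4)
replace slot 3: 2·((-2)+3) − 4 = -2 → (-2,3,-2)

-2,3,-2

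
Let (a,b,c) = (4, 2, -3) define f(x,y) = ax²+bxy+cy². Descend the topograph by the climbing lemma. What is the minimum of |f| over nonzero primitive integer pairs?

river: ρ → (-3,4,3)
river: ρ → (3,2,-4)
river: ρ → (-4,6,1)
river: ρ → (1,6,-4)
river: ρ → (-4,2,3)
river: ρ → (3,4,-3)
river: ρ → (-3,2,4)
river: ρ → (4,6,-1)
river: ρ → (-1,6,4)
river: ρ → (4,2,-3)
closes: descent 0, river 10
min |a| on river = 1

1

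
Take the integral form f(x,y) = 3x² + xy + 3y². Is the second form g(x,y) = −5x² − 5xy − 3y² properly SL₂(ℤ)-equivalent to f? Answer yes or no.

D₁ = -35, D₂ = -35
f: reduced (well bottom): (3,1,3) with a≤c, −a<b≤a
g is negative-definite; reduce −g:
−g: flip: (5,5,3)→(3,-5,5)
−g: translate: b→1 (≡-5 mod 6), so (3,-5,5)→(3,1,3)
−g: reduced (well bottom): (3,1,3) with a≤c, −a<b≤a
flip sign back: reduced form of g is (-3,-1,-3)
reduced forms (3, 1, 3) vs (-3, -1, -3) ⇒ inequivalent

no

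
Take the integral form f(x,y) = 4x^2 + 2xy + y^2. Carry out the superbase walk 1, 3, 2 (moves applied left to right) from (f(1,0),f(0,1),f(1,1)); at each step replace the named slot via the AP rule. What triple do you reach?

start (4,1,7) = (f(1,0),f(0,1),f(1,1))
replace slot 1: 2·(1+7) − 4 = 12 → (12,1,7)
replace slot 3: 2·(12+1) − 7 = 19 → (12,1,19)
replace slot 2: 2·(12+19) − 1 = 61 → (12,61,19)

12,61,19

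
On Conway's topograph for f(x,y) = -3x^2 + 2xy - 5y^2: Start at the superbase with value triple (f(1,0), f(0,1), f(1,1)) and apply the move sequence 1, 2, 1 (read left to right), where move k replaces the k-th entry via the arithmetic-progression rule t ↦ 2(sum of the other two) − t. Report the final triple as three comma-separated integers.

start (-3,-5,-6) = (f(1,0),f(0,1),f(1,1))
replace slot 1: 2·((-5)+(-6)) − (-3) = -19 → (-19,-5,-6)
replace slot 2: 2·((-19)+(-6)) − (-5) = -45 → (-19,-45,-6)
replace slot 1: 2·((-45)+(-6)) − (-19) = -83 → (-83,-45,-6)

-83,-45,-6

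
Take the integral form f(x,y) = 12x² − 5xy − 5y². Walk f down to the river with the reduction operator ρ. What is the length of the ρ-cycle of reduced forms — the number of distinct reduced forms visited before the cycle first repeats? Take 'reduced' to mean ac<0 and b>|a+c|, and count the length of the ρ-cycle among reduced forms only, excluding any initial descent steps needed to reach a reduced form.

D = 265, ⌊√D⌋ = 16
descent: ρ → (-5,15,2)  [lands on river]
river: ρ → (2,13,-12)
river: ρ → (-12,11,3)
river: ρ → (3,13,-8)
river: ρ → (-8,3,8)
river: ρ → (8,13,-3)
river: ρ → (-3,11,12)
river: ρ → (12,13,-2)
river: ρ → (-2,15,5)
river: ρ → (5,15,-2)
river: ρ → (-2,13,12)
river: ρ → (12,11,-3)
river: ρ → (-3,13,8)
river: ρ → (8,3,-8)
river: ρ → (-8,13,3)
river: ρ → (3,11,-12)
river: ρ → (-12,13,2)
river: ρ → (2,15,-5)
ρ-cycle length = 18 (tail of 1 descent step not counted)

18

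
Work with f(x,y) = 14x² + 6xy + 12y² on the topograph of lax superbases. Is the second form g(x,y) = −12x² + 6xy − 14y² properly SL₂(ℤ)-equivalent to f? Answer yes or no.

D₁ = -636, D₂ = -636
f: flip: (14,6,12)→(12,-6,14)
f: reduced (well bottom): (12,-6,14) with a≤c, −a<b≤a
g is negative-definite; reduce −g:
−g: reduced (well bottom): (12,-6,14) with a≤c, −a<b≤a
flip sign back: reduced form of g is (-12,6,-14)
reduced forms (12, -6, 14) vs (-12, 6, -14) ⇒ inequivalent

no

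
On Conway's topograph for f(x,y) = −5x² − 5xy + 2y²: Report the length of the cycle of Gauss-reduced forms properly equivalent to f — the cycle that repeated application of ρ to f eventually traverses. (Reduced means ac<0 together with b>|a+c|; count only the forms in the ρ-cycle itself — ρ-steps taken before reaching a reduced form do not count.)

D = 65, ⌊√D⌋ = 8
descent: ρ → (2,5,-5)  [lands on river]
river: ρ → (-5,5,2)
river: ρ → (2,7,-2)
river: ρ → (-2,5,5)
river: ρ → (5,5,-2)
river: ρ → (-2,7,2)
ρ-cycle length = 6 (tail of 1 descent step not counted)

6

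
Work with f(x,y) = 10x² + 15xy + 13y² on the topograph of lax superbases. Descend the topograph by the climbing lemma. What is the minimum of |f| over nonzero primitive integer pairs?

translate: b→-5 (≡15 mod 20), so (10,15,13)→(10,-5,8)
flip: (10,-5,8)→(8,5,10)
reduced (well bottom): (8,5,10) with a≤c, −a<b≤a
well minimum = a = 8

8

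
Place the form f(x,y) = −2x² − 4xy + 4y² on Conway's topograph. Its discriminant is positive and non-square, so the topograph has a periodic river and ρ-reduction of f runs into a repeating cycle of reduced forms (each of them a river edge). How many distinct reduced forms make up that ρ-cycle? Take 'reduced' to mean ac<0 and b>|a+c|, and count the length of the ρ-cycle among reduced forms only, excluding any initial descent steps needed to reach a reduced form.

D = 48, ⌊√D⌋ = 6
descent: ρ → (4,4,-2)  [lands on river]
river: ρ → (-2,4,4)
ρ-cycle length = 2 (tail of 1 descent step not counted)

2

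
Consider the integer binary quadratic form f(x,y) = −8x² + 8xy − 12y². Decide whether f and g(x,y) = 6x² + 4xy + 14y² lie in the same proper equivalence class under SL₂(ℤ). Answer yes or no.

D₁ = -320, D₂ = -320
f is negative-definite; reduce −f:
−f: translate: b→8 (≡-8 mod 16), so (8,-8,12)→(8,8,12)
−f: reduced (well bottom): (8,8,12) with a≤c, −a<b≤a
flip sign back: reduced form of f is (-8,-8,-12)
g: reduced (well bottom): (6,4,14) with a≤c, −a<b≤a
reduced forms (-8, -8, -12) vs (6, 4, 14) ⇒ inequivalent

no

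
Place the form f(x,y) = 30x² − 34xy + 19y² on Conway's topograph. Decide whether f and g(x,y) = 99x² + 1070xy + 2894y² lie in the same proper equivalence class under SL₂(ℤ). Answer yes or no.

D₁ = -1124, D₂ = -1124
f: translate: b→26 (≡-34 mod 60), so (30,-34,19)→(30,26,15)
f: flip: (30,26,15)→(15,-26,30)
f: translate: b→4 (≡-26 mod 30), so (15,-26,30)→(15,4,19)
f: reduced (well bottom): (15,4,19) with a≤c, −a<b≤a
g: translate: b→80 (≡1070 mod 198), so (99,1070,2894)→(99,80,19)
g: flip: (99,80,19)→(19,-80,99)
g: translate: b→-4 (≡-80 mod 38), so (19,-80,99)→(19,-4,15)
g: flip: (19,-4,15)→(15,4,19)
g: reduced (well bottom): (15,4,19) with a≤c, −a<b≤a
reduced forms (15, 4, 19) vs (15, 4, 19) ⇒ equivalent

yes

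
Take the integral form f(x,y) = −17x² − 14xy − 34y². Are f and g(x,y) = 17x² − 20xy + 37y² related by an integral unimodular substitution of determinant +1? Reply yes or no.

D₁ = -2116, D₂ = -2116
f is negative-definite; reduce −f:
−f: reduced (well bottom): (17,14,34) with a≤c, −a<b≤a
flip sign back: reduced form of f is (-17,-14,-34)
g: translate: b→14 (≡-20 mod 34), so (17,-20,37)→(17,14,34)
g: reduced (well bottom): (17,14,34) with a≤c, −a<b≤a
reduced forms (-17, -14, -34) vs (17, 14, 34) ⇒ inequivalent

no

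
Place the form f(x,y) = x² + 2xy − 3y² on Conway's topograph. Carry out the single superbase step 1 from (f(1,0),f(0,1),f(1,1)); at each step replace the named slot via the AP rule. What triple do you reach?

start (1,-3,0) = (f(1,0),f(0,1),f(1,1))
replace slot 1: 2·((-3)+0) − 1 = -7 → (-7,-3,0)

-7,-3,0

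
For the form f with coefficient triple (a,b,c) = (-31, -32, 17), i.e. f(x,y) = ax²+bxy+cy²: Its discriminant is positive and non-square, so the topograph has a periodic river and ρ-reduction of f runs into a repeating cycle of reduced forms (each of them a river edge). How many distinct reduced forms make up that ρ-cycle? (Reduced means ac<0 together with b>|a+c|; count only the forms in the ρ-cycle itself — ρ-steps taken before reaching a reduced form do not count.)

D = 3132, ⌊√D⌋ = 55
descent: ρ → (17,32,-31)  [lands on river]
river: ρ → (-31,30,18)
river: ρ → (18,42,-19)
river: ρ → (-19,34,26)
river: ρ → (26,18,-27)
river: ρ → (-27,36,17)
ρ-cycle length = 6 (tail of 1 descent step not counted)

6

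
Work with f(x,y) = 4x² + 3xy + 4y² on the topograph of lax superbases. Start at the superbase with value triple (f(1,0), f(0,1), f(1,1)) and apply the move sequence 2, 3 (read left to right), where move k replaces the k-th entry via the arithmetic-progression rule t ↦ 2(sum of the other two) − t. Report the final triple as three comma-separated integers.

start (4,4,11) = (f(1,0),f(0,1),f(1,1))
replace slot 2: 2·(4+11) − 4 = 26 → (4,26,11)
replace slot 3: 2·(4+26) − 11 = 49 → (4,26,49)

4,26,49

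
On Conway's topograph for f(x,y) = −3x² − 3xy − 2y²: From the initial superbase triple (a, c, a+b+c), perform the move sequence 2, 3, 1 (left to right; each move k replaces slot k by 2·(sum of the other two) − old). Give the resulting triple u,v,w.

start (-3,-2,-8) = (f(1,0),f(0,1),f(1,1))
replace slot 2: 2·((-3)+(-8)) − (-2) = -20 → (-3,-20,-8)
replace slot 3: 2·((-3)+(-20)) − (-8) = -38 → (-3,-20,-38)
replace slot 1: 2·((-20)+(-38)) − (-3) = -113 → (-113,-20,-38)

-113,-20,-38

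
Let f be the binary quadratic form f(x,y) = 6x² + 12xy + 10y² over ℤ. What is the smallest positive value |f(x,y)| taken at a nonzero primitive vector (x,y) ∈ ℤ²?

translate: b→0 (≡12 mod 12), so (6,12,10)→(6,0,4)
flip: (6,0,4)→(4,0,6)
reduced (well bottom): (4,0,6) with a≤c, −a<b≤a
well minimum = a = 4

4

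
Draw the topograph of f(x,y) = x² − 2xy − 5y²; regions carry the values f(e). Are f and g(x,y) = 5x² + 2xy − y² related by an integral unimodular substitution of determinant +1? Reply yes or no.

D₁ = 24, D₂ = 24
river cycle of f (length 2): (1, 4, -2), (-2, 4, 1)
river cycle of g (length 2): (-1, 4, 2), (2, 4, -1)
cycles differ ⇒ inequivalent

no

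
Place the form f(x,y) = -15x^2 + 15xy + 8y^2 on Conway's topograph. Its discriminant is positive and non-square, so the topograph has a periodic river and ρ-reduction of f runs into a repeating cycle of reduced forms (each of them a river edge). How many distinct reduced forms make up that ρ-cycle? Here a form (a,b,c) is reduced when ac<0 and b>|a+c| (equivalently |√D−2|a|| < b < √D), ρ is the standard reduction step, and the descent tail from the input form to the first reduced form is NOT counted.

D = 705, ⌊√D⌋ = 26
river: ρ → (8,17,-13)
river: ρ → (-13,9,12)
river: ρ → (12,15,-10)
river: ρ → (-10,25,2)
river: ρ → (2,23,-22)
river: ρ → (-22,21,3)
river: ρ → (3,21,-22)
river: ρ → (-22,23,2)
river: ρ → (2,25,-10)
river: ρ → (-10,15,12)
river: ρ → (12,9,-13)
river: ρ → (-13,17,8)
river: ρ → (8,15,-15)
river: ρ → (-15,15,8)
ρ-cycle length = 14 (tail of 0 descent steps not counted)

14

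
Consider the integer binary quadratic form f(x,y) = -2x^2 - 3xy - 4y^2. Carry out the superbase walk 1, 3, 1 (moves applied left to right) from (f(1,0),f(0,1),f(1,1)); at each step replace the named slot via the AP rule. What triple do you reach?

start (-2,-4,-9) = (f(1,0),f(0,1),f(1,1))
replace slot 1: 2·((-4)+(-9)) − (-2) = -24 → (-24,-4,-9)
replace slot 3: 2·((-24)+(-4)) − (-9) = -47 → (-24,-4,-47)
replace slot 1: 2·((-4)+(-47)) − (-24) = -78 → (-78,-4,-47)

-78,-4,-47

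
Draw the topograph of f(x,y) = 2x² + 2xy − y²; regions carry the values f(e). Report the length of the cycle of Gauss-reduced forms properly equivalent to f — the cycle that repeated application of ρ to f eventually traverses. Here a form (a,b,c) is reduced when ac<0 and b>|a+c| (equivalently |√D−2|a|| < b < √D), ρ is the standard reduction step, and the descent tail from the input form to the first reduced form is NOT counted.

D = 12, ⌊√D⌋ = 3
river: ρ → (-1,2,2)
river: ρ → (2,2,-1)
ρ-cycle length = 2 (tail of 0 descent steps not counted)

2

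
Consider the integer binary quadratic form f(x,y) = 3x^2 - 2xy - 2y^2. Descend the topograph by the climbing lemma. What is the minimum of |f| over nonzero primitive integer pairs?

descent: ρ → (-2,2,3)  [lands on river]
river: ρ → (3,4,-1)
river: ρ → (-1,4,3)
river: ρ → (3,2,-2)
closes: descent 1, river 4
min |a| on river = 1

1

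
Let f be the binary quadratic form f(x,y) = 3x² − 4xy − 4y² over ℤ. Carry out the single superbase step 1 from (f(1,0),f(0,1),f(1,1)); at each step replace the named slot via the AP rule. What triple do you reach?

start (3,-4,-5) = (f(1,0),f(0,1),f(1,1))
replace slot 1: 2·((-4)+(-5)) − 3 = -21 → (-21,-4,-5)

-21,-4,-5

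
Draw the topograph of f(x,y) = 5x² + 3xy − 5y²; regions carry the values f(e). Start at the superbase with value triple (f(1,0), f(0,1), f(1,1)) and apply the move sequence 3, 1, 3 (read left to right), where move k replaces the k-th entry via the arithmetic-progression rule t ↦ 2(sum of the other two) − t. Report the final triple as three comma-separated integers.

start (5,-5,3) = (f(1,0),f(0,1),f(1,1))
replace slot 3: 2·(5+(-5)) − 3 = -3 → (5,-5,-3)
replace slot 1: 2·((-5)+(-3)) − 5 = -21 → (-21,-5,-3)
replace slot 3: 2·((-21)+(-5)) − (-3) = -49 → (-21,-5,-49)

-21,-5,-49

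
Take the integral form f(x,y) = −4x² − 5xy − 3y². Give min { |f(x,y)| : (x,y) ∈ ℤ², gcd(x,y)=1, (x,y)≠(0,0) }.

translate: b→-3 (≡5 mod 8), so (4,5,3)→(4,-3,2)
flip: (4,-3,2)→(2,3,4)
translate: b→-1 (≡3 mod 4), so (2,3,4)→(2,-1,3)
reduced (well bottom): (2,-1,3) with a≤c, −a<b≤a
well minimum |f| = |-2| = 2 (negative-definite)

2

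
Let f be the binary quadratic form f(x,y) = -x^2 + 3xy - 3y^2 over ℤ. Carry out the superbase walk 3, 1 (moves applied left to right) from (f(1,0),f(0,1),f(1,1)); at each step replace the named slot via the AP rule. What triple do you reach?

start (-1,-3,-1) = (f(1,0),f(0,1),f(1,1))
replace slot 3: 2·((-1)+(-3)) − (-1) = -7 → (-1,-3,-7)
replace slot 1: 2·((-3)+(-7)) − (-1) = -19 → (-19,-3,-7)

-19,-3,-7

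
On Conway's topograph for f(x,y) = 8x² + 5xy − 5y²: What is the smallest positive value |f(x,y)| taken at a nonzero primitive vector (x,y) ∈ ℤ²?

river: ρ → (-5,5,8)
river: ρ → (8,11,-2)
river: ρ → (-2,13,2)
river: ρ → (2,11,-8)
river: ρ → (-8,5,5)
river: ρ → (5,5,-8)
river: ρ → (-8,11,2)
river: ρ → (2,13,-2)
river: ρ → (-2,11,8)
river: ρ → (8,5,-5)
closes: descent 0, river 10
min |a| on river = 2

2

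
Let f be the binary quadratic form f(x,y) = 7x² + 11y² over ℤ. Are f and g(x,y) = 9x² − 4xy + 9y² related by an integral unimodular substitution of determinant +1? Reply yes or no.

D₁ = -308, D₂ = -308
f: reduced (well bottom): (7,0,11) with a≤c, −a<b≤a
g: flip: (9,-4,9)→(9,4,9)
g: reduced (well bottom): (9,4,9) with a≤c, −a<b≤a
reduced forms (7, 0, 11) vs (9, 4, 9) ⇒ inequivalent

no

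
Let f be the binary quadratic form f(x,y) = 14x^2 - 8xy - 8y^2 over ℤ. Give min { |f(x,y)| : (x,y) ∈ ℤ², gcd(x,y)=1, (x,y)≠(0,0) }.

descent: ρ → (-8,8,14)  [lands on river]
river: ρ → (14,20,-2)
river: ρ → (-2,20,14)
river: ρ → (14,8,-8)
closes: descent 1, river 4
min |a| on river = 2

2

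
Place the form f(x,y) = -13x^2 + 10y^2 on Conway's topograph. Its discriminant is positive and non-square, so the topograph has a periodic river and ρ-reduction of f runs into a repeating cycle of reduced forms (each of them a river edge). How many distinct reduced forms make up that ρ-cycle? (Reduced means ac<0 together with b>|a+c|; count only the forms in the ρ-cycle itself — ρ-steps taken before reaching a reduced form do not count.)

D = 520, ⌊√D⌋ = 22
descent: ρ → (10,20,-3)  [lands on river]
river: ρ → (-3,22,3)
river: ρ → (3,20,-10)
river: ρ → (-10,20,3)
river: ρ → (3,22,-3)
river: ρ → (-3,20,10)
ρ-cycle length = 6 (tail of 1 descent step not counted)

6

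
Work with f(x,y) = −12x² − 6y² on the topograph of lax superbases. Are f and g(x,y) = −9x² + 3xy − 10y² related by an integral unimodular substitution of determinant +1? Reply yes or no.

D₁ = -288, D₂ = -351
discriminants differ ⇒ not SL₂(ℤ)-equivalent

no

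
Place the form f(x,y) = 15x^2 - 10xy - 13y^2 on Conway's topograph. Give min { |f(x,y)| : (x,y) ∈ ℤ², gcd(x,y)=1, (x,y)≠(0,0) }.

descent: ρ → (-13,10,15)  [lands on river]
river: ρ → (15,20,-8)
river: ρ → (-8,28,3)
river: ρ → (3,26,-17)
river: ρ → (-17,8,12)
river: ρ → (12,16,-13)
closes: descent 1, river 6
min |a| on river = 3

3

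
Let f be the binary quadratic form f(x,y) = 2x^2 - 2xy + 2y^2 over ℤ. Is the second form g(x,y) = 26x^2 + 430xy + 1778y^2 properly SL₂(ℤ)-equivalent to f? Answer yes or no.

D₁ = -12, D₂ = -12
f: translate: b→2 (≡-2 mod 4), so (2,-2,2)→(2,2,2)
f: reduced (well bottom): (2,2,2) with a≤c, −a<b≤a
g: translate: b→14 (≡430 mod 52), so (26,430,1778)→(26,14,2)
g: flip: (26,14,2)→(2,-14,26)
g: translate: b→2 (≡-14 mod 4), so (2,-14,26)→(2,2,2)
g: reduced (well bottom): (2,2,2) with a≤c, −a<b≤a
reduced forms (2, 2, 2) vs (2, 2, 2) ⇒ equivalent

yes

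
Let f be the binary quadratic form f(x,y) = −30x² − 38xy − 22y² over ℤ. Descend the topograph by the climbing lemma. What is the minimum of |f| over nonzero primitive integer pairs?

translate: b→-22 (≡38 mod 60), so (30,38,22)→(30,-22,14)
flip: (30,-22,14)→(14,22,30)
translate: b→-6 (≡22 mod 28), so (14,22,30)→(14,-6,22)
reduced (well bottom): (14,-6,22) with a≤c, −a<b≤a
well minimum |f| = |-14| = 14 (negative-definite)

14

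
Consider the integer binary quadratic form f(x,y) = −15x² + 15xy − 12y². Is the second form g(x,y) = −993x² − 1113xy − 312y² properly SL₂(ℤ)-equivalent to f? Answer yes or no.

D₁ = -495, D₂ = -495
f is negative-definite; reduce −f:
−f: translate: b→15 (≡-15 mod 30), so (15,-15,12)→(15,15,12)
−f: flip: (15,15,12)→(12,-15,15)
−f: translate: b→9 (≡-15 mod 24), so (12,-15,15)→(12,9,12)
−f: reduced (well bottom): (12,9,12) with a≤c, −a<b≤a
flip sign back: reduced form of f is (-12,-9,-12)
g is negative-definite; reduce −g:
−g: translate: b→-873 (≡1113 mod 1986), so (993,1113,312)→(993,-873,192)
−g: flip: (993,-873,192)→(192,873,993)
−g: translate: b→105 (≡873 mod 384), so (192,873,993)→(192,105,15)
−g: flip: (192,105,15)→(15,-105,192)
−g: translate: b→15 (≡-105 mod 30), so (15,-105,192)→(15,15,12)
−g: flip: (15,15,12)→(12,-15,15)
−g: translate: b→9 (≡-15 mod 24), so (12,-15,15)→(12,9,12)
−g: reduced (well bottom): (12,9,12) with a≤c, −a<b≤a
flip sign back: reduced form of g is (-12,-9,-12)
reduced forms (-12, -9, -12) vs (-12, -9, -12) ⇒ equivalent

yes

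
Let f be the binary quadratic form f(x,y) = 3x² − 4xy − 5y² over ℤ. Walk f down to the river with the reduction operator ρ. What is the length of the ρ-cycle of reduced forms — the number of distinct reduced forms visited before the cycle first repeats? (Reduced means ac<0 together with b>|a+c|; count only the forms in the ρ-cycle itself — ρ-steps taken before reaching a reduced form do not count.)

D = 76, ⌊√D⌋ = 8
descent: ρ → (-5,4,3)  [lands on river]
river: ρ → (3,8,-1)
river: ρ → (-1,8,3)
river: ρ → (3,4,-5)
river: ρ → (-5,6,2)
river: ρ → (2,6,-5)
ρ-cycle length = 6 (tail of 1 descent step not counted)

6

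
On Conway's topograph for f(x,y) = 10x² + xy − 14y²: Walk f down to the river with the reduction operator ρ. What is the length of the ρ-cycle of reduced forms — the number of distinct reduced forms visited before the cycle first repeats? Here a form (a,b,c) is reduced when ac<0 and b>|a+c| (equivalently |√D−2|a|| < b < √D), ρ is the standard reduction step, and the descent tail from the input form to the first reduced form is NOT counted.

D = 561, ⌊√D⌋ = 23
descent: ρ → (-14,-1,10)
descent: ρ → (10,21,-3)  [lands on river]
river: ρ → (-3,21,10)
river: ρ → (10,19,-5)
river: ρ → (-5,21,6)
river: ρ → (6,15,-14)
river: ρ → (-14,13,7)
river: ρ → (7,15,-12)
river: ρ → (-12,9,10)
river: ρ → (10,11,-11)
river: ρ → (-11,11,10)
river: ρ → (10,9,-12)
river: ρ → (-12,15,7)
river: ρ → (7,13,-14)
river: ρ → (-14,15,6)
river: ρ → (6,21,-5)
river: ρ → (-5,19,10)
ρ-cycle length = 16 (tail of 2 descent steps not counted)

16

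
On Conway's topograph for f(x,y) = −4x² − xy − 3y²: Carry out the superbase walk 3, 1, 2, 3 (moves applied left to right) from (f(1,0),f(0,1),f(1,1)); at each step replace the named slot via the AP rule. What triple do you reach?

start (-4,-3,-8) = (f(1,0),f(0,1),f(1,1))
replace slot 3: 2·((-4)+(-3)) − (-8) = -6 → (-4,-3,-6)
replace slot 1: 2·((-3)+(-6)) − (-4) = -14 → (-14,-3,-6)
replace slot 2: 2·((-14)+(-6)) − (-3) = -37 → (-14,-37,-6)
replace slot 3: 2·((-14)+(-37)) − (-6) = -96 → (-14,-37,-96)

-14,-37,-96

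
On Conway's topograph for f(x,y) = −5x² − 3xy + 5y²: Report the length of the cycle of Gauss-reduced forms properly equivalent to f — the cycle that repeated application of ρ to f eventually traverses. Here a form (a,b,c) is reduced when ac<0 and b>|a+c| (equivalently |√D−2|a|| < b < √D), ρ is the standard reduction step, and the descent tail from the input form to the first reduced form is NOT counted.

D = 109, ⌊√D⌋ = 10
descent: ρ → (5,3,-5)  [lands on river]
river: ρ → (-5,7,3)
river: ρ → (3,5,-7)
river: ρ → (-7,9,1)
river: ρ → (1,9,-7)
river: ρ → (-7,5,3)
river: ρ → (3,7,-5)
river: ρ → (-5,3,5)
river: ρ → (5,7,-3)
river: ρ → (-3,5,7)
river: ρ → (7,9,-1)
river: ρ → (-1,9,7)
river: ρ → (7,5,-3)
river: ρ → (-3,7,5)
ρ-cycle length = 14 (tail of 1 descent step not counted)

14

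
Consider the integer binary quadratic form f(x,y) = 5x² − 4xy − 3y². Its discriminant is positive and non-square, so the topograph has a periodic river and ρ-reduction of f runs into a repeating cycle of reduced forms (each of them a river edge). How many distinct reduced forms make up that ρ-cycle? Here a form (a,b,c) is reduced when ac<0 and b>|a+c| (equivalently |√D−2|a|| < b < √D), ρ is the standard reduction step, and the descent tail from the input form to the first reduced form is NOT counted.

D = 76, ⌊√D⌋ = 8
descent: ρ → (-3,4,5)  [lands on river]
river: ρ → (5,6,-2)
river: ρ → (-2,6,5)
river: ρ → (5,4,-3)
river: ρ → (-3,8,1)
river: ρ → (1,8,-3)
ρ-cycle length = 6 (tail of 1 descent step not counted)

6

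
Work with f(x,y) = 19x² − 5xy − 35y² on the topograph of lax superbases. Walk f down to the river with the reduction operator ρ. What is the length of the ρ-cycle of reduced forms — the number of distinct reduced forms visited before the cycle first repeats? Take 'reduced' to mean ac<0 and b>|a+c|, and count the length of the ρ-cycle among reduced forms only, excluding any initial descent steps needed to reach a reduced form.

D = 2685, ⌊√D⌋ = 51
descent: ρ → (-35,5,19)
descent: ρ → (19,33,-21)  [lands on river]
river: ρ → (-21,51,1)
river: ρ → (1,51,-21)
river: ρ → (-21,33,19)
river: ρ → (19,43,-11)
river: ρ → (-11,45,15)
river: ρ → (15,45,-11)
river: ρ → (-11,43,19)
ρ-cycle length = 8 (tail of 2 descent steps not counted)

8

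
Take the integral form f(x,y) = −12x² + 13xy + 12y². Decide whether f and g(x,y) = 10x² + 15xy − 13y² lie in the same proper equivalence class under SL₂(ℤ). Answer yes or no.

D₁ = 745, D₂ = 745
river cycle of f (length 18): (12, 11, -13), (-13, 15, 10), (10, 25, -3), (-3, 23, 18), (18, 13, -8), (-8, 19, 12), (12, 5, -15), (-15, 25, 2), (2, 27, -2), (-2, 25, 15), … (8 more)
river cycle of g (length 18): (-13, 11, 12), (12, 13, -12), (-12, 11, 13), (13, 15, -10), (-10, 25, 3), (3, 23, -18), (-18, 13, 8), (8, 19, -12), (-12, 5, 15), (15, 25, -2), … (8 more)
cycles differ ⇒ inequivalent

no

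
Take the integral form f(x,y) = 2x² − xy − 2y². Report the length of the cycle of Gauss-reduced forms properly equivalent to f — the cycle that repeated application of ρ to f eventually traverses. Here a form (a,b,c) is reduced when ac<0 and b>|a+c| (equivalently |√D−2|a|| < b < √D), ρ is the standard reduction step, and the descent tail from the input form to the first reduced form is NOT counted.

D = 17, ⌊√D⌋ = 4
descent: ρ → (-2,1,2)  [lands on river]
river: ρ → (2,3,-1)
river: ρ → (-1,3,2)
river: ρ → (2,1,-2)
river: ρ → (-2,3,1)
river: ρ → (1,3,-2)
ρ-cycle length = 6 (tail of 1 descent step not counted)

6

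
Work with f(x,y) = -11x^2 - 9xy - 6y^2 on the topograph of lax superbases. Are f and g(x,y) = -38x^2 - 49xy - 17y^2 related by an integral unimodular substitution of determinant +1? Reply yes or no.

D₁ = -183, D₂ = -183
f is negative-definite; reduce −f:
−f: flip: (11,9,6)→(6,-9,11)
−f: translate: b→3 (≡-9 mod 12), so (6,-9,11)→(6,3,8)
−f: reduced (well bottom): (6,3,8) with a≤c, −a<b≤a
flip sign back: reduced form of f is (-6,-3,-8)
g is negative-definite; reduce −g:
−g: translate: b→-27 (≡49 mod 76), so (38,49,17)→(38,-27,6)
−g: flip: (38,-27,6)→(6,27,38)
−g: translate: b→3 (≡27 mod 12), so (6,27,38)→(6,3,8)
−g: reduced (well bottom): (6,3,8) with a≤c, −a<b≤a
flip sign back: reduced form of g is (-6,-3,-8)
reduced forms (-6, -3, -8) vs (-6, -3, -8) ⇒ equivalent

yes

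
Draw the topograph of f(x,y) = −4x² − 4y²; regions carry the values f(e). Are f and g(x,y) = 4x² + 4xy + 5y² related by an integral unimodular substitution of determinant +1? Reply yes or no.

D₁ = -64, D₂ = -64
f is negative-definite; reduce −f:
−f: reduced (well bottom): (4,0,4) with a≤c, −a<b≤a
flip sign back: reduced form of f is (-4,0,-4)
g: reduced (well bottom): (4,4,5) with a≤c, −a<b≤a
reduced forms (-4, 0, -4) vs (4, 4, 5) ⇒ inequivalent

no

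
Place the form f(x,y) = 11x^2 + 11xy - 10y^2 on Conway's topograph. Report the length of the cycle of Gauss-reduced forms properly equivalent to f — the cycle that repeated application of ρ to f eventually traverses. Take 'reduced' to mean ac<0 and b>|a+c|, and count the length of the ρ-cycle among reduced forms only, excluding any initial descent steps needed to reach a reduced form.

D = 561, ⌊√D⌋ = 23
river: ρ → (-10,9,12)
river: ρ → (12,15,-7)
river: ρ → (-7,13,14)
river: ρ → (14,15,-6)
river: ρ → (-6,21,5)
river: ρ → (5,19,-10)
river: ρ → (-10,21,3)
river: ρ → (3,21,-10)
river: ρ → (-10,19,5)
river: ρ → (5,21,-6)
river: ρ → (-6,15,14)
river: ρ → (14,13,-7)
river: ρ → (-7,15,12)
river: ρ → (12,9,-10)
river: ρ → (-10,11,11)
river: ρ → (11,11,-10)
ρ-cycle length = 16 (tail of 0 descent steps not counted)

16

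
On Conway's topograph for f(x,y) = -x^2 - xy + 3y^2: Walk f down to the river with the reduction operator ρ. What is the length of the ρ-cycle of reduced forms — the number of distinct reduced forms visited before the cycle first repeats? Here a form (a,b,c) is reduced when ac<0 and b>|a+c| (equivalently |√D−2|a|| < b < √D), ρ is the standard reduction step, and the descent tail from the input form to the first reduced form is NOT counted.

D = 13, ⌊√D⌋ = 3
descent: ρ → (3,1,-1)
descent: ρ → (-1,3,1)  [lands on river]
river: ρ → (1,3,-1)
ρ-cycle length = 2 (tail of 2 descent steps not counted)

2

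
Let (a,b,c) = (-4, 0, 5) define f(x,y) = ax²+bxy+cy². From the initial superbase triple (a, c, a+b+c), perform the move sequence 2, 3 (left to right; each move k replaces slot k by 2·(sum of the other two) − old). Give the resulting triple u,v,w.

start (-4,5,1) = (f(1,0),f(0,1),f(1,1))
replace slot 2: 2·((-4)+1) − 5 = -11 → (-4,-11,1)
replace slot 3: 2·((-4)+(-11)) − 1 = -31 → (-4,-11,-31)

-4,-11,-31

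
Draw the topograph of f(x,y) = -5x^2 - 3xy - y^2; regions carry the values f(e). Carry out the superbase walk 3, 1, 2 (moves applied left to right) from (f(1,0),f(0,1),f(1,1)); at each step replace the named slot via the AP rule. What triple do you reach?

start (-5,-1,-9) = (f(1,0),f(0,1),f(1,1))
replace slot 3: 2·((-5)+(-1)) − (-9) = -3 → (-5,-1,-3)
replace slot 1: 2·((-1)+(-3)) − (-5) = -3 → (-3,-1,-3)
replace slot 2: 2·((-3)+(-3)) − (-1) = -11 → (-3,-11,-3)

-3,-11,-3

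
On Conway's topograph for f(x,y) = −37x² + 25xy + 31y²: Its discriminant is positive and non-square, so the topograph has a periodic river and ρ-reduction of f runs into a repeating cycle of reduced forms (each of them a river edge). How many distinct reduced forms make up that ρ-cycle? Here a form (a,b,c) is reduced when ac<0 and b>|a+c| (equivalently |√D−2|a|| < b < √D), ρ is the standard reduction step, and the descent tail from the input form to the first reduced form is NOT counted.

D = 5213, ⌊√D⌋ = 72
river: ρ → (31,37,-31)
river: ρ → (-31,25,37)
river: ρ → (37,49,-19)
river: ρ → (-19,65,13)
river: ρ → (13,65,-19)
river: ρ → (-19,49,37)
river: ρ → (37,25,-31)
river: ρ → (-31,37,31)
river: ρ → (31,25,-37)
river: ρ → (-37,49,19)
river: ρ → (19,65,-13)
river: ρ → (-13,65,19)
river: ρ → (19,49,-37)
river: ρ → (-37,25,31)
ρ-cycle length = 14 (tail of 0 descent steps not counted)

14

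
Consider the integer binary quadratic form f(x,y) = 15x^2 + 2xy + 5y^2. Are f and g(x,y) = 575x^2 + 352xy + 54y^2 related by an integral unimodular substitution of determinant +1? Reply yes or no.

D₁ = -296, D₂ = -296
f: flip: (15,2,5)→(5,-2,15)
f: reduced (well bottom): (5,-2,15) with a≤c, −a<b≤a
g: flip: (575,352,54)→(54,-352,575)
g: translate: b→-28 (≡-352 mod 108), so (54,-352,575)→(54,-28,5)
g: flip: (54,-28,5)→(5,28,54)
g: translate: b→-2 (≡28 mod 10), so (5,28,54)→(5,-2,15)
g: reduced (well bottom): (5,-2,15) with a≤c, −a<b≤a
reduced forms (5, -2, 15) vs (5, -2, 15) ⇒ equivalent

yes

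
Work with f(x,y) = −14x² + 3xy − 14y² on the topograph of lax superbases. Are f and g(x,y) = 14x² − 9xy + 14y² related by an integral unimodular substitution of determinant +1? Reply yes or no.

D₁ = -775, D₂ = -703
discriminants differ ⇒ not SL₂(ℤ)-equivalent

no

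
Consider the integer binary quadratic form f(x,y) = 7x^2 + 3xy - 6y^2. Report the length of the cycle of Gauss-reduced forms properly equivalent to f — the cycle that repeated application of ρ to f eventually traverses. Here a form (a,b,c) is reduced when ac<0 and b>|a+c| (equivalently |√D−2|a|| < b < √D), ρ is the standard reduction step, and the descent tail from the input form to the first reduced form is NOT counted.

D = 177, ⌊√D⌋ = 13
river: ρ → (-6,9,4)
river: ρ → (4,7,-8)
river: ρ → (-8,9,3)
river: ρ → (3,9,-8)
river: ρ → (-8,7,4)
river: ρ → (4,9,-6)
river: ρ → (-6,3,7)
river: ρ → (7,11,-2)
river: ρ → (-2,13,1)
river: ρ → (1,13,-2)
river: ρ → (-2,11,7)
river: ρ → (7,3,-6)
ρ-cycle length = 12 (tail of 0 descent steps not counted)

12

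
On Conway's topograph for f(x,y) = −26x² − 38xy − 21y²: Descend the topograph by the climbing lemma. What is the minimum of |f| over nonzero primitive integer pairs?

translate: b→-14 (≡38 mod 52), so (26,38,21)→(26,-14,9)
flip: (26,-14,9)→(9,14,26)
translate: b→-4 (≡14 mod 18), so (9,14,26)→(9,-4,21)
reduced (well bottom): (9,-4,21) with a≤c, −a<b≤a
well minimum |f| = |-9| = 9 (negative-definite)

9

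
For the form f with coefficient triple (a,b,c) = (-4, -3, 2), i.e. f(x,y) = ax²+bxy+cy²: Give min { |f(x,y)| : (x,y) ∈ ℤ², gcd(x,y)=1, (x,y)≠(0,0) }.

descent: ρ → (2,3,-4)  [lands on river]
river: ρ → (-4,5,1)
river: ρ → (1,5,-4)
river: ρ → (-4,3,2)
river: ρ → (2,5,-2)
river: ρ → (-2,3,4)
river: ρ → (4,5,-1)
river: ρ → (-1,5,4)
river: ρ → (4,3,-2)
river: ρ → (-2,5,2)
closes: descent 1, river 10
min |a| on river = 1

1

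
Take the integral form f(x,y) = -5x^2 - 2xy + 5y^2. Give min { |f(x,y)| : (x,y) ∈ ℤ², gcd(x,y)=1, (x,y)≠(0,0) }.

descent: ρ → (5,2,-5)  [lands on river]
river: ρ → (-5,8,2)
river: ρ → (2,8,-5)
river: ρ → (-5,2,5)
river: ρ → (5,8,-2)
river: ρ → (-2,8,5)
closes: descent 1, river 6
min |a| on river = 2

2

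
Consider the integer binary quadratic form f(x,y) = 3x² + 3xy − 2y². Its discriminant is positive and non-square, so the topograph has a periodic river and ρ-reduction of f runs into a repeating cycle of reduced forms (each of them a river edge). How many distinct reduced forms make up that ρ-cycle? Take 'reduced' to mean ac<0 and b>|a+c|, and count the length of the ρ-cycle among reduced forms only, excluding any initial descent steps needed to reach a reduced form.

D = 33, ⌊√D⌋ = 5
river: ρ → (-2,5,1)
river: ρ → (1,5,-2)
river: ρ → (-2,3,3)
river: ρ → (3,3,-2)
ρ-cycle length = 4 (tail of 0 descent steps not counted)

4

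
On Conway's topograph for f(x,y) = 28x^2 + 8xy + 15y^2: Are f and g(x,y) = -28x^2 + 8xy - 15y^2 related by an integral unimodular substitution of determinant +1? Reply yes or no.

D₁ = -1616, D₂ = -1616
f: flip: (28,8,15)→(15,-8,28)
f: reduced (well bottom): (15,-8,28) with a≤c, −a<b≤a
g is negative-definite; reduce −g:
−g: flip: (28,-8,15)→(15,8,28)
−g: reduced (well bottom): (15,8,28) with a≤c, −a<b≤a
flip sign back: reduced form of g is (-15,-8,-28)
reduced forms (15, -8, 28) vs (-15, -8, -28) ⇒ inequivalent

no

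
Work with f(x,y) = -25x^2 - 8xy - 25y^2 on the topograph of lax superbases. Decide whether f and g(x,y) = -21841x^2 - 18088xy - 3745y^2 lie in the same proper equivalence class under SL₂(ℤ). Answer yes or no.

D₁ = -2436, D₂ = -2436
f is negative-definite; reduce −f:
−f: reduced (well bottom): (25,8,25) with a≤c, −a<b≤a
flip sign back: reduced form of f is (-25,-8,-25)
g is negative-definite; reduce −g:
−g: flip: (21841,18088,3745)→(3745,-18088,21841)
−g: translate: b→-3108 (≡-18088 mod 7490), so (3745,-18088,21841)→(3745,-3108,645)
−g: flip: (3745,-3108,645)→(645,3108,3745)
−g: translate: b→528 (≡3108 mod 1290), so (645,3108,3745)→(645,528,109)
−g: flip: (645,528,109)→(109,-528,645)
−g: translate: b→-92 (≡-528 mod 218), so (109,-528,645)→(109,-92,25)
−g: flip: (109,-92,25)→(25,92,109)
−g: translate: b→-8 (≡92 mod 50), so (25,92,109)→(25,-8,25)
−g: flip: (25,-8,25)→(25,8,25)
−g: reduced (well bottom): (25,8,25) with a≤c, −a<b≤a
flip sign back: reduced form of g is (-25,-8,-25)
reduced forms (-25, -8, -25) vs (-25, -8, -25) ⇒ equivalent

yes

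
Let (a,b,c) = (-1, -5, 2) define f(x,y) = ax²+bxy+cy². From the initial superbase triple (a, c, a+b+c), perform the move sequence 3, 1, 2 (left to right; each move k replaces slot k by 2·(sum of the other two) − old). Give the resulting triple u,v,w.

start (-1,2,-4) = (f(1,0),f(0,1),f(1,1))
replace slot 3: 2·((-1)+2) − (-4) = 6 → (-1,2,6)
replace slot 1: 2·(2+6) − (-1) = 17 → (17,2,6)
replace slot 2: 2·(17+6) − 2 = 44 → (17,44,6)

17,44,6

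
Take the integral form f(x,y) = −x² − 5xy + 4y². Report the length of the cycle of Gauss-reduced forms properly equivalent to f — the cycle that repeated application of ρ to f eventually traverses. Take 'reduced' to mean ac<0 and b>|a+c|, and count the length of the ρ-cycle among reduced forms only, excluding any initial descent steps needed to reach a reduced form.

D = 41, ⌊√D⌋ = 6
descent: ρ → (4,5,-1)  [lands on river]
river: ρ → (-1,5,4)
river: ρ → (4,3,-2)
river: ρ → (-2,5,2)
river: ρ → (2,3,-4)
river: ρ → (-4,5,1)
river: ρ → (1,5,-4)
river: ρ → (-4,3,2)
river: ρ → (2,5,-2)
river: ρ → (-2,3,4)
ρ-cycle length = 10 (tail of 1 descent step not counted)

10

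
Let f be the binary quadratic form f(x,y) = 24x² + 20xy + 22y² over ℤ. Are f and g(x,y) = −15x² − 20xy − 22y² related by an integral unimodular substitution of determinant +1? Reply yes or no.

D₁ = -1712, D₂ = -920
discriminants differ ⇒ not SL₂(ℤ)-equivalent

no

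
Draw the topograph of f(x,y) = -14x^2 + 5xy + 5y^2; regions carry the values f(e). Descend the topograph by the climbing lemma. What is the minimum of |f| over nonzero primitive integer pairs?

descent: ρ → (5,15,-4)  [lands on river]
river: ρ → (-4,17,1)
river: ρ → (1,17,-4)
river: ρ → (-4,15,5)
closes: descent 1, river 4
min |a| on river = 1

1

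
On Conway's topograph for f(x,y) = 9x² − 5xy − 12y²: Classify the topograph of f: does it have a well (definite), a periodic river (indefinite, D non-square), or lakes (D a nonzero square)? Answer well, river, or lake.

D = b²−4ac = (-5)² − 4·9·(-12) = 457
D > 0 non-square ⇒ indefinite ⇒ periodic river

river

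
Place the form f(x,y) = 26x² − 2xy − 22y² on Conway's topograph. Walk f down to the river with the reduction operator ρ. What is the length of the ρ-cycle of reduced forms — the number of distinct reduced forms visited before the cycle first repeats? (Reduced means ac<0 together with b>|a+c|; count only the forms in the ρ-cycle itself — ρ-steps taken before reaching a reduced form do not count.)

D = 2292, ⌊√D⌋ = 47
descent: ρ → (-22,46,2)  [lands on river]
river: ρ → (2,46,-22)
river: ρ → (-22,42,6)
river: ρ → (6,42,-22)
ρ-cycle length = 4 (tail of 1 descent step not counted)

4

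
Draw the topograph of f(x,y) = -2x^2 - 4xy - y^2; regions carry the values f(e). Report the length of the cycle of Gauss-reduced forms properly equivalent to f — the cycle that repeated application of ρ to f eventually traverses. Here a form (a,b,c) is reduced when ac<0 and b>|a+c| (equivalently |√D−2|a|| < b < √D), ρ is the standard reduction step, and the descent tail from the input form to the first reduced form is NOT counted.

D = 8, ⌊√D⌋ = 2
descent: ρ → (-1,2,1)  [lands on river]
river: ρ → (1,2,-1)
ρ-cycle length = 2 (tail of 1 descent step not counted)

2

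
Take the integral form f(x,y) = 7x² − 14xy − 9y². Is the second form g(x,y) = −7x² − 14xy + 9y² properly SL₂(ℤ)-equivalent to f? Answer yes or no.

D₁ = 448, D₂ = 448
river cycle of f (length 6): (-9, 14, 7), (7, 14, -9), (-9, 4, 12), (12, 20, -1), (-1, 20, 12), (12, 4, -9)
river cycle of g (length 6): (9, 14, -7), (-7, 14, 9), (9, 4, -12), (-12, 20, 1), (1, 20, -12), (-12, 4, 9)
cycles differ ⇒ inequivalent

no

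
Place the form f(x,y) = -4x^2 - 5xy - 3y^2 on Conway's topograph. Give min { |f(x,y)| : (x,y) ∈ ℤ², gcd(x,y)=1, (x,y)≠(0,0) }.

translate: b→-3 (≡5 mod 8), so (4,5,3)→(4,-3,2)
flip: (4,-3,2)→(2,3,4)
translate: b→-1 (≡3 mod 4), so (2,3,4)→(2,-1,3)
reduced (well bottom): (2,-1,3) with a≤c, −a<b≤a
well minimum |f| = |-2| = 2 (negative-definite)

2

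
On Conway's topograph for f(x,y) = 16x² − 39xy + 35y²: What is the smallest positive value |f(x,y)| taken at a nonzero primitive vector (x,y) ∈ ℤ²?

translate: b→-7 (≡-39 mod 32), so (16,-39,35)→(16,-7,12)
flip: (16,-7,12)→(12,7,16)
reduced (well bottom): (12,7,16) with a≤c, −a<b≤a
well minimum = a = 12

12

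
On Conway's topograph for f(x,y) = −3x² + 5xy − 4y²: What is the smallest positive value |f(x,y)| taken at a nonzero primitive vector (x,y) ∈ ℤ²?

translate: b→1 (≡-5 mod 6), so (3,-5,4)→(3,1,2)
flip: (3,1,2)→(2,-1,3)
reduced (well bottom): (2,-1,3) with a≤c, −a<b≤a
well minimum |f| = |-2| = 2 (negative-definite)

2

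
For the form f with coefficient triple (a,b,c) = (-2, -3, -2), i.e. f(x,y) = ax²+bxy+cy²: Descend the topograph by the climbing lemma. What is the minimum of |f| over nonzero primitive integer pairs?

translate: b→-1 (≡3 mod 4), so (2,3,2)→(2,-1,1)
flip: (2,-1,1)→(1,1,2)
reduced (well bottom): (1,1,2) with a≤c, −a<b≤a
well minimum |f| = |-1| = 1 (negative-definite)

1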